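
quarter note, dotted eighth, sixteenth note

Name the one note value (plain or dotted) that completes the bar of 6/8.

quarter note

The bar of 6/8 = 12 sixteenth notes.
Each duration in sixteenth notes: quarter note = 4; dotted eighth = 3; sixteenth note = 1.
Sum: 4 + 3 + 1 = 8.
Remaining: 12 − 8 = 4 sixteenth notes, which is a quarter note.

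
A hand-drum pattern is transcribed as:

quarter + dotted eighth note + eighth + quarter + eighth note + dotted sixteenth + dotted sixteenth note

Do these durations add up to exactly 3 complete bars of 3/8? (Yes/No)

One bar of 3/8 = 12 thirty-second notes, so 3 bars = 36.
Working in thirty-second notes: quarter = 8; dotted eighth note = 6; eighth = 4; quarter = 8; eighth note = 4; dotted sixteenth = 3; dotted sixteenth note = 3.
Altogether 8 + 6 + 4 + 8 + 4 + 3 + 3 = 36.
36 equals 36, so the answer is Yes.

Yes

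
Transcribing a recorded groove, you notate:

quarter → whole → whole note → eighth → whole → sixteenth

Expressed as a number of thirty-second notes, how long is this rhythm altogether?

Working in thirty-second notes: quarter = 8; whole = 32; whole note = 32; eighth = 4; whole = 32; sixteenth = 2.
Altogether 8 + 32 + 32 + 4 + 32 + 2 = 110 thirty-second notes.

110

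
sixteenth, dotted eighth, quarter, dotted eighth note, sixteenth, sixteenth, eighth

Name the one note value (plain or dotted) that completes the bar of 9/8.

dotted eighth note

The bar of 9/8 = 18 sixteenth notes.
In sixteenth notes: sixteenth = 1; dotted eighth = 3; quarter = 4; dotted eighth note = 3; sixteenth = 1; sixteenth = 1; eighth = 2.
Sum: 1 + 3 + 4 + 3 + 1 + 1 + 2 = 15.
Remaining: 18 − 15 = 3 sixteenth notes, which is a dotted eighth note.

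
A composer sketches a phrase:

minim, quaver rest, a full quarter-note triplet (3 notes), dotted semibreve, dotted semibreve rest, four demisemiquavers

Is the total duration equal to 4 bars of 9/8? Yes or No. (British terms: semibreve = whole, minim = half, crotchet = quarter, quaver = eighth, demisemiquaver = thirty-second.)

No

One bar of 9/8 = 36 thirty-second notes, so 4 bars = 144.
Express everything in thirty-second notes: minim = 16; quaver rest = 4; a full quarter-note triplet (3 notes) (three triplet quarters span one half) = 16; dotted semibreve = 48; dotted semibreve rest = 48; demisemiquaver = 1; demisemiquaver = 1; demisemiquaver = 1; demisemiquaver = 1.
Total: 16 + 4 + 16 + 48 + 48 + 1 + 1 + 1 + 1 = 136.
136 falls short of 144, so the answer is No.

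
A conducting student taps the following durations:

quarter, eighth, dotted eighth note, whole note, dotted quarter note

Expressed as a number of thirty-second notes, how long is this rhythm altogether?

62

Express everything in thirty-second notes: quarter = 8; eighth = 4; dotted eighth note = 6; whole note = 32; dotted quarter note = 12.
Altogether 8 + 4 + 6 + 32 + 12 = 62 thirty-second notes.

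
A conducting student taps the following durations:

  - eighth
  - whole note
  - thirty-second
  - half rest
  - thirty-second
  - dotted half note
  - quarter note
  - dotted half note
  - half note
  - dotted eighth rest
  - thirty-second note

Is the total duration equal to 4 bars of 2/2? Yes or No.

No

One bar of 2/2 = 32 thirty-second notes, so 4 bars = 128.
Express everything in thirty-second notes: eighth = 4; whole note = 32; thirty-second = 1; half rest = 16; thirty-second = 1; dotted half note = 24; quarter note = 8; dotted half note = 24; half note = 16; dotted eighth rest = 6; thirty-second note = 1.
Total: 4 + 32 + 1 + 16 + 1 + 24 + 8 + 24 + 16 + 6 + 1 = 133.
133 exceeds 128, so the answer is No.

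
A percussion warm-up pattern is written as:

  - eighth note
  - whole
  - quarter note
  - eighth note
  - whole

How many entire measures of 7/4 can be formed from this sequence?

One bar of 7/4 = 14 eighth notes.
Convert each value to eighth notes: eighth note = 1; whole = 8; quarter note = 2; eighth note = 1; whole = 8.
Total: 1 + 8 + 2 + 1 + 8 = 20.
20 ÷ 14 = 1 complete bar with 6 left over.

1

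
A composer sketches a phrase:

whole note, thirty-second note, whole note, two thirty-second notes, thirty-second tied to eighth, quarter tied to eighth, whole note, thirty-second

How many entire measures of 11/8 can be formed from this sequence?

One bar of 11/8 = 44 thirty-second notes.
In thirty-second notes: whole note = 32; thirty-second note = 1; whole note = 32; thirty-second note = 1; thirty-second note = 1; thirty-second tied to eighth (thirty-second + eighth) = 5; quarter tied to eighth (quarter + eighth) = 12; whole note = 32; thirty-second = 1.
Sum: 32 + 1 + 32 + 1 + 1 + 5 + 12 + 32 + 1 = 117.
117 ÷ 44 = 2 complete bars with 29 left over.

2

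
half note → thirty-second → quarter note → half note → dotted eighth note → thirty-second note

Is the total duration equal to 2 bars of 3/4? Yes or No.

Yes

One bar of 3/4 = 24 thirty-second notes, so 2 bars = 48.
Each duration in thirty-second notes: half note = 16; thirty-second = 1; quarter note = 8; half note = 16; dotted eighth note = 6; thirty-second note = 1.
Total: 16 + 1 + 8 + 16 + 6 + 1 = 48.
48 equals 48, so the answer is Yes.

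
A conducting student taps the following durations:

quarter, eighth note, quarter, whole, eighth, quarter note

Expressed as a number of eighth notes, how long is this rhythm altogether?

Each duration in eighth notes: quarter = 2; eighth note = 1; quarter = 2; whole = 8; eighth = 1; quarter note = 2.
Sum: 2 + 1 + 2 + 8 + 1 + 2 = 16 eighth notes.

16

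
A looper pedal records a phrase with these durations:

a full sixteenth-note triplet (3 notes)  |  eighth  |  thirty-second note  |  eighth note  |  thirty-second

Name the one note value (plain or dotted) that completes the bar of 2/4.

sixteenth note

The bar of 2/4 = 16 thirty-second notes.
Convert each value to thirty-second notes: a full sixteenth-note triplet (3 notes) (three triplet sixteenths span one eighth) = 4; eighth = 4; thirty-second note = 1; eighth note = 4; thirty-second = 1.
Altogether 4 + 4 + 1 + 4 + 1 = 14.
Remaining: 16 − 14 = 2 thirty-second notes, which is a sixteenth note.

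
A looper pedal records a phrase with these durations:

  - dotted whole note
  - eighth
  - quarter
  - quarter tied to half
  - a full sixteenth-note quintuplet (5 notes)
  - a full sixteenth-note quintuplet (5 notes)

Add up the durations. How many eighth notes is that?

In eighth notes: dotted whole note = 12; eighth = 1; quarter = 2; quarter tied to half (quarter + half) = 6; a full sixteenth-note quintuplet (5 notes) (five quintuplet sixteenths span one quarter) = 2; a full sixteenth-note quintuplet (5 notes) (five quintuplet sixteenths span one quarter) = 2.
Sum: 12 + 1 + 2 + 6 + 2 + 2 = 25 eighth notes.

25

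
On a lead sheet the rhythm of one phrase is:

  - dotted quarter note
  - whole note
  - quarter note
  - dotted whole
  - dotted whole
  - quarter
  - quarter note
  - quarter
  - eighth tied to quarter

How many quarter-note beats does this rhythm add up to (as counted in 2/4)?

One quarter-note beat = 2 eighth notes.
Working in eighth notes: dotted quarter note = 3; whole note = 8; quarter note = 2; dotted whole = 12; dotted whole = 12; quarter = 2; quarter note = 2; quarter = 2; eighth tied to quarter (eighth + quarter) = 3.
Total: 3 + 8 + 2 + 12 + 12 + 2 + 2 + 2 + 3 = 46.
46 ÷ 2 = 23 beats.

23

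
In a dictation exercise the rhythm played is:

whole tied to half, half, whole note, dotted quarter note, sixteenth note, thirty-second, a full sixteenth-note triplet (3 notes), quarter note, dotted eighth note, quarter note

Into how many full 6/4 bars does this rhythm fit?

One bar of 6/4 = 48 thirty-second notes.
In thirty-second notes: whole tied to half (whole + half) = 48; half = 16; whole note = 32; dotted quarter note = 12; sixteenth note = 2; thirty-second = 1; a full sixteenth-note triplet (3 notes) (three triplet sixteenths span one eighth) = 4; quarter note = 8; dotted eighth note = 6; quarter note = 8.
Adding: 48 + 16 + 32 + 12 + 2 + 1 + 4 + 8 + 6 + 8 = 137.
137 ÷ 48 = 2 complete bars with 41 left over.

2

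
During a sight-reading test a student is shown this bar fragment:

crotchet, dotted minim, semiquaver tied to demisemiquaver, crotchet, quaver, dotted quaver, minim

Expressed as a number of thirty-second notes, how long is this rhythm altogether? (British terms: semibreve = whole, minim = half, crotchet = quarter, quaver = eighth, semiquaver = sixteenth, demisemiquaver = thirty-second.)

69

Each duration in thirty-second notes: crotchet = 8; dotted minim = 24; semiquaver tied to demisemiquaver (semiquaver + demisemiquaver) = 3; crotchet = 8; quaver = 4; dotted quaver = 6; minim = 16.
Total: 8 + 24 + 3 + 8 + 4 + 6 + 16 = 69 thirty-second notes.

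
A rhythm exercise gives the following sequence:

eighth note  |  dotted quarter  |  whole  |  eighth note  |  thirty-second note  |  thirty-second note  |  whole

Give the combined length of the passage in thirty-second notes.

Convert each value to thirty-second notes: eighth note = 4; dotted quarter = 12; whole = 32; eighth note = 4; thirty-second note = 1; thirty-second note = 1; whole = 32.
Total: 4 + 12 + 32 + 4 + 1 + 1 + 32 = 86 thirty-second notes.

86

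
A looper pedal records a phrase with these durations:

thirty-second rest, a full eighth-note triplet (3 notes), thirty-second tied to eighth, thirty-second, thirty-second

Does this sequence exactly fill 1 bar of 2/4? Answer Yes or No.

One bar of 2/4 = 16 thirty-second notes.
Working in thirty-second notes: thirty-second rest = 1; a full eighth-note triplet (3 notes) (three triplet eighths span one quarter) = 8; thirty-second tied to eighth (thirty-second + eighth) = 5; thirty-second = 1; thirty-second = 1.
Altogether 1 + 8 + 5 + 1 + 1 = 16.
16 equals 16, so the answer is Yes.

Yes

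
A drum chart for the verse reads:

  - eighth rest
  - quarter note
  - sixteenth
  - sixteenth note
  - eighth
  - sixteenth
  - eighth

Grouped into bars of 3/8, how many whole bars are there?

2

One bar of 3/8 = 6 sixteenth notes.
Express everything in sixteenth notes: eighth rest = 2; quarter note = 4; sixteenth = 1; sixteenth note = 1; eighth = 2; sixteenth = 1; eighth = 2.
Total: 2 + 4 + 1 + 1 + 2 + 1 + 2 = 13.
13 ÷ 6 = 2 complete bars with 1 left over.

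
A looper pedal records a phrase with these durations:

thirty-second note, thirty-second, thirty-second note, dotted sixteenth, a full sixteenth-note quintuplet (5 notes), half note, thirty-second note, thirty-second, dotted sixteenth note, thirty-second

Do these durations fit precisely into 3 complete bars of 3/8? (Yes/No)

Yes

One bar of 3/8 = 12 thirty-second notes, so 3 bars = 36.
Each duration in thirty-second notes: thirty-second note = 1; thirty-second = 1; thirty-second note = 1; dotted sixteenth = 3; a full sixteenth-note quintuplet (5 notes) (five quintuplet sixteenths span one quarter) = 8; half note = 16; thirty-second note = 1; thirty-second = 1; dotted sixteenth note = 3; thirty-second = 1.
Total: 1 + 1 + 1 + 3 + 8 + 16 + 1 + 1 + 3 + 1 = 36.
36 equals 36, so the answer is Yes.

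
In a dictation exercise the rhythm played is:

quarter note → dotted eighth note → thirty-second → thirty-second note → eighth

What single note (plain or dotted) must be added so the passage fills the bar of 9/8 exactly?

The bar of 9/8 = 36 thirty-second notes.
Express everything in thirty-second notes: quarter note = 8; dotted eighth note = 6; thirty-second = 1; thirty-second note = 1; eighth = 4.
Total: 8 + 6 + 1 + 1 + 4 = 20.
Remaining: 36 − 20 = 16 thirty-second notes, which is a half note.

half note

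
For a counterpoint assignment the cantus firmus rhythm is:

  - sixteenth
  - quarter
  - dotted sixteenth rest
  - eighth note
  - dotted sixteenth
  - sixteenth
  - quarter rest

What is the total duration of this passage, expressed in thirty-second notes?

30

In thirty-second notes: sixteenth = 2; quarter = 8; dotted sixteenth rest = 3; eighth note = 4; dotted sixteenth = 3; sixteenth = 2; quarter rest = 8.
Adding: 2 + 8 + 3 + 4 + 3 + 2 + 8 = 30 thirty-second notes.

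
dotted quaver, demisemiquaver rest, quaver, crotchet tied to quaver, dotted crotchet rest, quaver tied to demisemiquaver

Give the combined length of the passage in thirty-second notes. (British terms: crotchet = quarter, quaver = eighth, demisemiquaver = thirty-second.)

40

Each duration in thirty-second notes: dotted quaver = 6; demisemiquaver rest = 1; quaver = 4; crotchet tied to quaver (crotchet + quaver) = 12; dotted crotchet rest = 12; quaver tied to demisemiquaver (quaver + demisemiquaver) = 5.
Adding: 6 + 1 + 4 + 12 + 12 + 5 = 40 thirty-second notes.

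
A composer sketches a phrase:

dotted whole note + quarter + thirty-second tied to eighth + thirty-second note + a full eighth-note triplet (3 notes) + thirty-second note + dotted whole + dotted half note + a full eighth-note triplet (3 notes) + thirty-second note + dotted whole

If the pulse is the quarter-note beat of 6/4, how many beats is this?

25

One quarter-note beat = 8 thirty-second notes.
Convert each value to thirty-second notes: dotted whole note = 48; quarter = 8; thirty-second tied to eighth (thirty-second + eighth) = 5; thirty-second note = 1; a full eighth-note triplet (3 notes) (three triplet eighths span one quarter) = 8; thirty-second note = 1; dotted whole = 48; dotted half note = 24; a full eighth-note triplet (3 notes) (three triplet eighths span one quarter) = 8; thirty-second note = 1; dotted whole = 48.
Altogether 48 + 8 + 5 + 1 + 8 + 1 + 48 + 24 + 8 + 1 + 48 = 200.
200 ÷ 8 = 25 beats.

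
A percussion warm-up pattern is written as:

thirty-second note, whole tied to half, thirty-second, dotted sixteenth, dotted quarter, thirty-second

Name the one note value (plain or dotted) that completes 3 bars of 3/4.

3 bars of 3/4 = 72 thirty-second notes.
Each duration in thirty-second notes: thirty-second note = 1; whole tied to half (whole + half) = 48; thirty-second = 1; dotted sixteenth = 3; dotted quarter = 12; thirty-second = 1.
Altogether 1 + 48 + 1 + 3 + 12 + 1 = 66.
Remaining: 72 − 66 = 6 thirty-second notes, which is a dotted eighth note.

dotted eighth note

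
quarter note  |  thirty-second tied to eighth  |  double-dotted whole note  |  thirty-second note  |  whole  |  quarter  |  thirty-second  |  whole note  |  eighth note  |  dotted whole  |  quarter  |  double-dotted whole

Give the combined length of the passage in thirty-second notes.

259

Express everything in thirty-second notes: quarter note = 8; thirty-second tied to eighth (thirty-second + eighth) = 5; double-dotted whole note = 56; thirty-second note = 1; whole = 32; quarter = 8; thirty-second = 1; whole note = 32; eighth note = 4; dotted whole = 48; quarter = 8; double-dotted whole = 56.
Adding: 8 + 5 + 56 + 1 + 32 + 8 + 1 + 32 + 4 + 48 + 8 + 56 = 259 thirty-second notes.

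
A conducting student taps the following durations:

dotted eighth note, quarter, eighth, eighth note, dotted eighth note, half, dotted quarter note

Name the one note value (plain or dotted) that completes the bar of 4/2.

The bar of 4/2 = 32 sixteenth notes.
Convert each value to sixteenth notes: dotted eighth note = 3; quarter = 4; eighth = 2; eighth note = 2; dotted eighth note = 3; half = 8; dotted quarter note = 6.
Total: 3 + 4 + 2 + 2 + 3 + 8 + 6 = 28.
Remaining: 32 − 28 = 4 sixteenth notes, which is a quarter note.

quarter note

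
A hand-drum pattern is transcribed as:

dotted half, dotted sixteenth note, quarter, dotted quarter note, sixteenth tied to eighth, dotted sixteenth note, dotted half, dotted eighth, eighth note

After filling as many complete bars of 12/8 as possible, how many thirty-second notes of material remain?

42

One bar of 12/8 = 48 thirty-second notes.
In thirty-second notes: dotted half = 24; dotted sixteenth note = 3; quarter = 8; dotted quarter note = 12; sixteenth tied to eighth (sixteenth + eighth) = 6; dotted sixteenth note = 3; dotted half = 24; dotted eighth = 6; eighth note = 4.
Altogether 24 + 3 + 8 + 12 + 6 + 3 + 24 + 6 + 4 = 90.
90 ÷ 48 = 1 complete bar with 42 thirty-second notes remaining.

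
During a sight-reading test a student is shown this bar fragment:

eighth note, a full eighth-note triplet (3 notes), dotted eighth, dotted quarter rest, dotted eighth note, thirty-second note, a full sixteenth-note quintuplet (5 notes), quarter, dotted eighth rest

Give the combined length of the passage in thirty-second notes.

Convert each value to thirty-second notes: eighth note = 4; a full eighth-note triplet (3 notes) (three triplet eighths span one quarter) = 8; dotted eighth = 6; dotted quarter rest = 12; dotted eighth note = 6; thirty-second note = 1; a full sixteenth-note quintuplet (5 notes) (five quintuplet sixteenths span one quarter) = 8; quarter = 8; dotted eighth rest = 6.
Sum: 4 + 8 + 6 + 12 + 6 + 1 + 8 + 8 + 6 = 59 thirty-second notes.

59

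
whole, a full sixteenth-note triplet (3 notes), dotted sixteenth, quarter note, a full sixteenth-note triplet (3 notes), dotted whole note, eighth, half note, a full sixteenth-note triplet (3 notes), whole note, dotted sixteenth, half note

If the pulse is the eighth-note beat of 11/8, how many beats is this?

43.5

One eighth-note beat = 4 thirty-second notes.
Convert each value to thirty-second notes: whole = 32; a full sixteenth-note triplet (3 notes) (three triplet sixteenths span one eighth) = 4; dotted sixteenth = 3; quarter note = 8; a full sixteenth-note triplet (3 notes) (three triplet sixteenths span one eighth) = 4; dotted whole note = 48; eighth = 4; half note = 16; a full sixteenth-note triplet (3 notes) (three triplet sixteenths span one eighth) = 4; whole note = 32; dotted sixteenth = 3; half note = 16.
Altogether 32 + 4 + 3 + 8 + 4 + 48 + 4 + 16 + 4 + 32 + 3 + 16 = 174.
174 ÷ 4 = 43.5 beats.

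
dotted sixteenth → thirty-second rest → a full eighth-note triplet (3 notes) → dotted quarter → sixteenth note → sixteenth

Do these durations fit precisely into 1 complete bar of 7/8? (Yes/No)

One bar of 7/8 = 28 thirty-second notes.
Each duration in thirty-second notes: dotted sixteenth = 3; thirty-second rest = 1; a full eighth-note triplet (3 notes) (three triplet eighths span one quarter) = 8; dotted quarter = 12; sixteenth note = 2; sixteenth = 2.
Altogether 3 + 1 + 8 + 12 + 2 + 2 = 28.
28 equals 28, so the answer is Yes.

Yes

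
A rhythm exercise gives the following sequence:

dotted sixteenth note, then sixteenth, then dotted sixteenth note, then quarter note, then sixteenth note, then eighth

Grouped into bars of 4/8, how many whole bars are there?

One bar of 4/8 = 16 thirty-second notes.
Working in thirty-second notes: dotted sixteenth note = 3; sixteenth = 2; dotted sixteenth note = 3; quarter note = 8; sixteenth note = 2; eighth = 4.
Sum: 3 + 2 + 3 + 8 + 2 + 4 = 22.
22 ÷ 16 = 1 complete bar with 6 left over.

1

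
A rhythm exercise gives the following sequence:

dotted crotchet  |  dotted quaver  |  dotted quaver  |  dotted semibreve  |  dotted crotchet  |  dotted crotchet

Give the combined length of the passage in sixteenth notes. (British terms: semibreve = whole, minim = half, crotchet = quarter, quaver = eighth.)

48

Working in sixteenth notes: dotted crotchet = 6; dotted quaver = 3; dotted quaver = 3; dotted semibreve = 24; dotted crotchet = 6; dotted crotchet = 6.
Sum: 6 + 3 + 3 + 24 + 6 + 6 = 48 sixteenth notes.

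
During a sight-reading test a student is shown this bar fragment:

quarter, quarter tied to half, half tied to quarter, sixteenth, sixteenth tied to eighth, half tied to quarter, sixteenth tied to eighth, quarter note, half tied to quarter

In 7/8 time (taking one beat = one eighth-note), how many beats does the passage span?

31.5

One eighth-note beat = 2 sixteenth notes.
Each duration in sixteenth notes: quarter = 4; quarter tied to half (quarter + half) = 12; half tied to quarter (half + quarter) = 12; sixteenth = 1; sixteenth tied to eighth (sixteenth + eighth) = 3; half tied to quarter (half + quarter) = 12; sixteenth tied to eighth (sixteenth + eighth) = 3; quarter note = 4; half tied to quarter (half + quarter) = 12.
Total: 4 + 12 + 12 + 1 + 3 + 12 + 3 + 4 + 12 = 63.
63 ÷ 2 = 31.5 beats.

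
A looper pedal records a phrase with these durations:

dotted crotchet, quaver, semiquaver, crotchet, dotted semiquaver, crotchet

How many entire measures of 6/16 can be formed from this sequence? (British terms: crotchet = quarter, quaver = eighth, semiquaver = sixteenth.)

One bar of 6/16 = 12 thirty-second notes.
In thirty-second notes: dotted crotchet = 12; quaver = 4; semiquaver = 2; crotchet = 8; dotted semiquaver = 3; crotchet = 8.
Altogether 12 + 4 + 2 + 8 + 3 + 8 = 37.
37 ÷ 12 = 3 complete bars with 1 left over.

3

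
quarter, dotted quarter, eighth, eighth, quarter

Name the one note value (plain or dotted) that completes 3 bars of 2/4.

dotted quarter note

3 bars of 2/4 = 12 eighth notes.
In eighth notes: quarter = 2; dotted quarter = 3; eighth = 1; eighth = 1; quarter = 2.
Sum: 2 + 3 + 1 + 1 + 2 = 9.
Remaining: 12 − 9 = 3 eighth notes, which is a dotted quarter note.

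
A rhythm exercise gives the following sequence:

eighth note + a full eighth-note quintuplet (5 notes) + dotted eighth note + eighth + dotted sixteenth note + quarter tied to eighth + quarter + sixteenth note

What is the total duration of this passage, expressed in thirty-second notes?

In thirty-second notes: eighth note = 4; a full eighth-note quintuplet (5 notes) (five quintuplet eighths span one half) = 16; dotted eighth note = 6; eighth = 4; dotted sixteenth note = 3; quarter tied to eighth (quarter + eighth) = 12; quarter = 8; sixteenth note = 2.
Adding: 4 + 16 + 6 + 4 + 3 + 12 + 8 + 2 = 55 thirty-second notes.

55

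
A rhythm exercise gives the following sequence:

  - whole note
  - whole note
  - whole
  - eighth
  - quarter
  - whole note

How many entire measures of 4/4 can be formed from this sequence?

4

One bar of 4/4 = 8 eighth notes.
In eighth notes: whole note = 8; whole note = 8; whole = 8; eighth = 1; quarter = 2; whole note = 8.
Altogether 8 + 8 + 8 + 1 + 2 + 8 = 35.
35 ÷ 8 = 4 complete bars with 3 left over.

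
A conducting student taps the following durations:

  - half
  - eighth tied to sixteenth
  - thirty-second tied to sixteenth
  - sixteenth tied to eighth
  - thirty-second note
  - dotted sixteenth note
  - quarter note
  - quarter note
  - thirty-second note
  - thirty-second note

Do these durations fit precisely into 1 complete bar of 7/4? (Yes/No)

No

One bar of 7/4 = 56 thirty-second notes.
Each duration in thirty-second notes: half = 16; eighth tied to sixteenth (eighth + sixteenth) = 6; thirty-second tied to sixteenth (thirty-second + sixteenth) = 3; sixteenth tied to eighth (sixteenth + eighth) = 6; thirty-second note = 1; dotted sixteenth note = 3; quarter note = 8; quarter note = 8; thirty-second note = 1; thirty-second note = 1.
Altogether 16 + 6 + 3 + 6 + 1 + 3 + 8 + 8 + 1 + 1 = 53.
53 falls short of 56, so the answer is No.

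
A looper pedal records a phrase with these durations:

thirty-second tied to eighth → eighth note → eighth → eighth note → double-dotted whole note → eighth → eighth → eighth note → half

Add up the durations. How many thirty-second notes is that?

Express everything in thirty-second notes: thirty-second tied to eighth (thirty-second + eighth) = 5; eighth note = 4; eighth = 4; eighth note = 4; double-dotted whole note = 56; eighth = 4; eighth = 4; eighth note = 4; half = 16.
Total: 5 + 4 + 4 + 4 + 56 + 4 + 4 + 4 + 16 = 101 thirty-second notes.

101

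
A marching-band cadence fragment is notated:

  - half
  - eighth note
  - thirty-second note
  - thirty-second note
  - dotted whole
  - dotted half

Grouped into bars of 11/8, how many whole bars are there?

2

One bar of 11/8 = 44 thirty-second notes.
In thirty-second notes: half = 16; eighth note = 4; thirty-second note = 1; thirty-second note = 1; dotted whole = 48; dotted half = 24.
Sum: 16 + 4 + 1 + 1 + 48 + 24 = 94.
94 ÷ 44 = 2 complete bars with 6 left over.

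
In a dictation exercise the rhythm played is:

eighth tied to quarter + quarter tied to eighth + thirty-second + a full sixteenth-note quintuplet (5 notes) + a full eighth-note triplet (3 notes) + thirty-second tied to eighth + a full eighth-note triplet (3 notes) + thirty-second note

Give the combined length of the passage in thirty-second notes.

55

In thirty-second notes: eighth tied to quarter (eighth + quarter) = 12; quarter tied to eighth (quarter + eighth) = 12; thirty-second = 1; a full sixteenth-note quintuplet (5 notes) (five quintuplet sixteenths span one quarter) = 8; a full eighth-note triplet (3 notes) (three triplet eighths span one quarter) = 8; thirty-second tied to eighth (thirty-second + eighth) = 5; a full eighth-note triplet (3 notes) (three triplet eighths span one quarter) = 8; thirty-second note = 1.
Total: 12 + 12 + 1 + 8 + 8 + 5 + 8 + 1 = 55 thirty-second notes.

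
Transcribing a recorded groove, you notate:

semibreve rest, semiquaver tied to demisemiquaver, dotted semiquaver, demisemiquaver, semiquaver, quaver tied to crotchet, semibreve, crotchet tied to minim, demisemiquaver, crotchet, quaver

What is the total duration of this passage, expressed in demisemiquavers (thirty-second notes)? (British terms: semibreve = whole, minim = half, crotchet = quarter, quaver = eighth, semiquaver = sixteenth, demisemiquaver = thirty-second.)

Working in thirty-second notes: semibreve rest = 32; semiquaver tied to demisemiquaver (semiquaver + demisemiquaver) = 3; dotted semiquaver = 3; demisemiquaver = 1; semiquaver = 2; quaver tied to crotchet (quaver + crotchet) = 12; semibreve = 32; crotchet tied to minim (crotchet + minim) = 24; demisemiquaver = 1; crotchet = 8; quaver = 4.
Sum: 32 + 3 + 3 + 1 + 2 + 12 + 32 + 24 + 1 + 8 + 4 = 122 thirty-second notes.

122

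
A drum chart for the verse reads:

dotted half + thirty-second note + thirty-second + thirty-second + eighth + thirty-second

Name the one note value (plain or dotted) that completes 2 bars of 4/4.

whole note

2 bars of 4/4 = 64 thirty-second notes.
Convert each value to thirty-second notes: dotted half = 24; thirty-second note = 1; thirty-second = 1; thirty-second = 1; eighth = 4; thirty-second = 1.
Adding: 24 + 1 + 1 + 1 + 4 + 1 = 32.
Remaining: 64 − 32 = 32 thirty-second notes, which is a whole note.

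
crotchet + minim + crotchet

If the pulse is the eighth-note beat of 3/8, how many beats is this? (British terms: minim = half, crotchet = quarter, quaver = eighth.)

One eighth-note beat = 2 sixteenth notes.
Express everything in sixteenth notes: crotchet = 4; minim = 8; crotchet = 4.
Altogether 4 + 8 + 4 = 16.
16 ÷ 2 = 8 beats.

8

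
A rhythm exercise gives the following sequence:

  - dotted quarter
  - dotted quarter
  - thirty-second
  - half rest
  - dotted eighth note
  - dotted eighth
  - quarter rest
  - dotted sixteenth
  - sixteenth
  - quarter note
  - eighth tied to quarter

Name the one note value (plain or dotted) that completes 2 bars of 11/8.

2 bars of 11/8 = 88 thirty-second notes.
Each duration in thirty-second notes: dotted quarter = 12; dotted quarter = 12; thirty-second = 1; half rest = 16; dotted eighth note = 6; dotted eighth = 6; quarter rest = 8; dotted sixteenth = 3; sixteenth = 2; quarter note = 8; eighth tied to quarter (eighth + quarter) = 12.
Adding: 12 + 12 + 1 + 16 + 6 + 6 + 8 + 3 + 2 + 8 + 12 = 86.
Remaining: 88 − 86 = 2 thirty-second notes, which is a sixteenth note.

sixteenth note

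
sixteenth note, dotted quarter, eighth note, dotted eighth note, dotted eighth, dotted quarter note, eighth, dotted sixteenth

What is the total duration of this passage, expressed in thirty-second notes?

49

Each duration in thirty-second notes: sixteenth note = 2; dotted quarter = 12; eighth note = 4; dotted eighth note = 6; dotted eighth = 6; dotted quarter note = 12; eighth = 4; dotted sixteenth = 3.
Sum: 2 + 12 + 4 + 6 + 6 + 12 + 4 + 3 = 49 thirty-second notes.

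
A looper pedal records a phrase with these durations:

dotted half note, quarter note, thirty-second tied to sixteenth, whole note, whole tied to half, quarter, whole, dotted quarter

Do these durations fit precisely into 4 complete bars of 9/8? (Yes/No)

No

One bar of 9/8 = 36 thirty-second notes, so 4 bars = 144.
Convert each value to thirty-second notes: dotted half note = 24; quarter note = 8; thirty-second tied to sixteenth (thirty-second + sixteenth) = 3; whole note = 32; whole tied to half (whole + half) = 48; quarter = 8; whole = 32; dotted quarter = 12.
Altogether 24 + 8 + 3 + 32 + 48 + 8 + 32 + 12 = 167.
167 exceeds 144, so the answer is No.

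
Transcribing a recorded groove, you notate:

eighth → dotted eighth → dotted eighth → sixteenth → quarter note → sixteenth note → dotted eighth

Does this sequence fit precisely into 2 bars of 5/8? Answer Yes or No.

No

One bar of 5/8 = 10 sixteenth notes, so 2 bars = 20.
Convert each value to sixteenth notes: eighth = 2; dotted eighth = 3; dotted eighth = 3; sixteenth = 1; quarter note = 4; sixteenth note = 1; dotted eighth = 3.
Altogether 2 + 3 + 3 + 1 + 4 + 1 + 3 = 17.
17 falls short of 20, so the answer is No.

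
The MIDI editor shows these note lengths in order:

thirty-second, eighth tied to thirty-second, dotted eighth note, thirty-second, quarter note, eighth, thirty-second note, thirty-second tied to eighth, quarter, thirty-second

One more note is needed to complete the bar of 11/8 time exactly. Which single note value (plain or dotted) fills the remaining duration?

eighth note

The bar of 11/8 = 44 thirty-second notes.
In thirty-second notes: thirty-second = 1; eighth tied to thirty-second (eighth + thirty-second) = 5; dotted eighth note = 6; thirty-second = 1; quarter note = 8; eighth = 4; thirty-second note = 1; thirty-second tied to eighth (thirty-second + eighth) = 5; quarter = 8; thirty-second = 1.
Total: 1 + 5 + 6 + 1 + 8 + 4 + 1 + 5 + 8 + 1 = 40.
Remaining: 44 − 40 = 4 thirty-second notes, which is a eighth note.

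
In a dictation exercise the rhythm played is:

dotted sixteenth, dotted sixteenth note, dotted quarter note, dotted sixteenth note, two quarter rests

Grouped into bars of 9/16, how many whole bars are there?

2

One bar of 9/16 = 18 thirty-second notes.
Convert each value to thirty-second notes: dotted sixteenth = 3; dotted sixteenth note = 3; dotted quarter note = 12; dotted sixteenth note = 3; quarter rest = 8; quarter rest = 8.
Altogether 3 + 3 + 12 + 3 + 8 + 8 = 37.
37 ÷ 18 = 2 complete bars with 1 left over.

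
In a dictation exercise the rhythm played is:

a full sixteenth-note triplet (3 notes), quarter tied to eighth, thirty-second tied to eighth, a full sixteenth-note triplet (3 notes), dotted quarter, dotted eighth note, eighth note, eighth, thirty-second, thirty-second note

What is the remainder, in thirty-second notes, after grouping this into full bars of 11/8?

9

One bar of 11/8 = 44 thirty-second notes.
Express everything in thirty-second notes: a full sixteenth-note triplet (3 notes) (three triplet sixteenths span one eighth) = 4; quarter tied to eighth (quarter + eighth) = 12; thirty-second tied to eighth (thirty-second + eighth) = 5; a full sixteenth-note triplet (3 notes) (three triplet sixteenths span one eighth) = 4; dotted quarter = 12; dotted eighth note = 6; eighth note = 4; eighth = 4; thirty-second = 1; thirty-second note = 1.
Altogether 4 + 12 + 5 + 4 + 12 + 6 + 4 + 4 + 1 + 1 = 53.
53 ÷ 44 = 1 complete bar with 9 thirty-second notes remaining.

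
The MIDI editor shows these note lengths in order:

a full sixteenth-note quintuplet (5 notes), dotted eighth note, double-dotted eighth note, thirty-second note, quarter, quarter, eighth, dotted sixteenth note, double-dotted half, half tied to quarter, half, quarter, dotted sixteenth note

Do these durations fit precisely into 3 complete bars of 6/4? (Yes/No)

No

One bar of 6/4 = 48 thirty-second notes, so 3 bars = 144.
Convert each value to thirty-second notes: a full sixteenth-note quintuplet (5 notes) (five quintuplet sixteenths span one quarter) = 8; dotted eighth note = 6; double-dotted eighth note = 7; thirty-second note = 1; quarter = 8; quarter = 8; eighth = 4; dotted sixteenth note = 3; double-dotted half = 28; half tied to quarter (half + quarter) = 24; half = 16; quarter = 8; dotted sixteenth note = 3.
Total: 8 + 6 + 7 + 1 + 8 + 8 + 4 + 3 + 28 + 24 + 16 + 8 + 3 = 124.
124 falls short of 144, so the answer is No.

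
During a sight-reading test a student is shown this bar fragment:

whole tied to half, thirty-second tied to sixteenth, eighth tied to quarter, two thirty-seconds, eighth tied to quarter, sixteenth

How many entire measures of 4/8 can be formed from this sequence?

One bar of 4/8 = 16 thirty-second notes.
Working in thirty-second notes: whole tied to half (whole + half) = 48; thirty-second tied to sixteenth (thirty-second + sixteenth) = 3; eighth tied to quarter (eighth + quarter) = 12; thirty-second = 1; thirty-second = 1; eighth tied to quarter (eighth + quarter) = 12; sixteenth = 2.
Sum: 48 + 3 + 12 + 1 + 1 + 12 + 2 = 79.
79 ÷ 16 = 4 complete bars with 15 left over.

4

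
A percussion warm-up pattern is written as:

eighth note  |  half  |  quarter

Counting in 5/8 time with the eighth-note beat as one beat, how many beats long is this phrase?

7

One eighth-note beat = 2 sixteenth notes.
Express everything in sixteenth notes: eighth note = 2; half = 8; quarter = 4.
Sum: 2 + 8 + 4 = 14.
14 ÷ 2 = 7 beats.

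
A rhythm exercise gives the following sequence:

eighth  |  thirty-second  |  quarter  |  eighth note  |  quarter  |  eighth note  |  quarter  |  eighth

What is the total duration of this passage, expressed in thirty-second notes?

41

Each duration in thirty-second notes: eighth = 4; thirty-second = 1; quarter = 8; eighth note = 4; quarter = 8; eighth note = 4; quarter = 8; eighth = 4.
Adding: 4 + 1 + 8 + 4 + 8 + 4 + 8 + 4 = 41 thirty-second notes.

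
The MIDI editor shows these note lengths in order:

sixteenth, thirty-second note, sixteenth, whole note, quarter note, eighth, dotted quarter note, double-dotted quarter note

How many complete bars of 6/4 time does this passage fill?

1

One bar of 6/4 = 48 thirty-second notes.
Express everything in thirty-second notes: sixteenth = 2; thirty-second note = 1; sixteenth = 2; whole note = 32; quarter note = 8; eighth = 4; dotted quarter note = 12; double-dotted quarter note = 14.
Adding: 2 + 1 + 2 + 32 + 8 + 4 + 12 + 14 = 75.
75 ÷ 48 = 1 complete bar with 27 left over.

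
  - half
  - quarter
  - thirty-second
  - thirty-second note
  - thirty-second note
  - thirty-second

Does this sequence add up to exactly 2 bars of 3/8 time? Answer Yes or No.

No

One bar of 3/8 = 12 thirty-second notes, so 2 bars = 24.
In thirty-second notes: half = 16; quarter = 8; thirty-second = 1; thirty-second note = 1; thirty-second note = 1; thirty-second = 1.
Sum: 16 + 8 + 1 + 1 + 1 + 1 = 28.
28 exceeds 24, so the answer is No.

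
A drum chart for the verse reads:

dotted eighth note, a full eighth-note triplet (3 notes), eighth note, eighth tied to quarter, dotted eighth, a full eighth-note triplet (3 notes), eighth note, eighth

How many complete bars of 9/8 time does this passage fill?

1

One bar of 9/8 = 18 sixteenth notes.
Each duration in sixteenth notes: dotted eighth note = 3; a full eighth-note triplet (3 notes) (three triplet eighths span one quarter) = 4; eighth note = 2; eighth tied to quarter (eighth + quarter) = 6; dotted eighth = 3; a full eighth-note triplet (3 notes) (three triplet eighths span one quarter) = 4; eighth note = 2; eighth = 2.
Altogether 3 + 4 + 2 + 6 + 3 + 4 + 2 + 2 = 26.
26 ÷ 18 = 1 complete bar with 8 left over.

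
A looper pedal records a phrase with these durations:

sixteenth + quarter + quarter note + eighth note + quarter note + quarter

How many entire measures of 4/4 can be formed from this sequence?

One bar of 4/4 = 16 sixteenth notes.
In sixteenth notes: sixteenth = 1; quarter = 4; quarter note = 4; eighth note = 2; quarter note = 4; quarter = 4.
Altogether 1 + 4 + 4 + 2 + 4 + 4 = 19.
19 ÷ 16 = 1 complete bar with 3 left over.

1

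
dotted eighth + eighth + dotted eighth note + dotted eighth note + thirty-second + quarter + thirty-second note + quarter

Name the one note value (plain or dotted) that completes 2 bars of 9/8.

whole note

2 bars of 9/8 = 72 thirty-second notes.
In thirty-second notes: dotted eighth = 6; eighth = 4; dotted eighth note = 6; dotted eighth note = 6; thirty-second = 1; quarter = 8; thirty-second note = 1; quarter = 8.
Sum: 6 + 4 + 6 + 6 + 1 + 8 + 1 + 8 = 40.
Remaining: 72 − 40 = 32 thirty-second notes, which is a whole note.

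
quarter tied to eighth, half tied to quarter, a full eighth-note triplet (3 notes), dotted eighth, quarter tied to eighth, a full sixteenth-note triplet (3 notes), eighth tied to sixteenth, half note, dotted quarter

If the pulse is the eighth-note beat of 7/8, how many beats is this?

One eighth-note beat = 2 sixteenth notes.
In sixteenth notes: quarter tied to eighth (quarter + eighth) = 6; half tied to quarter (half + quarter) = 12; a full eighth-note triplet (3 notes) (three triplet eighths span one quarter) = 4; dotted eighth = 3; quarter tied to eighth (quarter + eighth) = 6; a full sixteenth-note triplet (3 notes) (three triplet sixteenths span one eighth) = 2; eighth tied to sixteenth (eighth + sixteenth) = 3; half note = 8; dotted quarter = 6.
Adding: 6 + 12 + 4 + 3 + 6 + 2 + 3 + 8 + 6 = 50.
50 ÷ 2 = 25 beats.

25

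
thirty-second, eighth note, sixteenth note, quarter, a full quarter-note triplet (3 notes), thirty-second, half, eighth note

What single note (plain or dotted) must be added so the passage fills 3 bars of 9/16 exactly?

3 bars of 9/16 = 54 thirty-second notes.
Express everything in thirty-second notes: thirty-second = 1; eighth note = 4; sixteenth note = 2; quarter = 8; a full quarter-note triplet (3 notes) (three triplet quarters span one half) = 16; thirty-second = 1; half = 16; eighth note = 4.
Total: 1 + 4 + 2 + 8 + 16 + 1 + 16 + 4 = 52.
Remaining: 54 − 52 = 2 thirty-second notes, which is a sixteenth note.

sixteenth note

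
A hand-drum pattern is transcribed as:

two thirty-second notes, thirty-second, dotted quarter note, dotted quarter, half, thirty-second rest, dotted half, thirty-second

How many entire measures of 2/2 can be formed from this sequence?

One bar of 2/2 = 32 thirty-second notes.
Working in thirty-second notes: thirty-second note = 1; thirty-second note = 1; thirty-second = 1; dotted quarter note = 12; dotted quarter = 12; half = 16; thirty-second rest = 1; dotted half = 24; thirty-second = 1.
Sum: 1 + 1 + 1 + 12 + 12 + 16 + 1 + 24 + 1 = 69.
69 ÷ 32 = 2 complete bars with 5 left over.

2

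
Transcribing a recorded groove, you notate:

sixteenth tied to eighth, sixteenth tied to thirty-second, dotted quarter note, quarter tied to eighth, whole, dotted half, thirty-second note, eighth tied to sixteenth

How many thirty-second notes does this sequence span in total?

96

Convert each value to thirty-second notes: sixteenth tied to eighth (sixteenth + eighth) = 6; sixteenth tied to thirty-second (sixteenth + thirty-second) = 3; dotted quarter note = 12; quarter tied to eighth (quarter + eighth) = 12; whole = 32; dotted half = 24; thirty-second note = 1; eighth tied to sixteenth (eighth + sixteenth) = 6.
Altogether 6 + 3 + 12 + 12 + 32 + 24 + 1 + 6 = 96 thirty-second notes.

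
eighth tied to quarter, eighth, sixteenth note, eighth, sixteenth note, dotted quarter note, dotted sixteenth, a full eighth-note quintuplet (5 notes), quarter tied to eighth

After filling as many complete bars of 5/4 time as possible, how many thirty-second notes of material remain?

27

One bar of 5/4 = 40 thirty-second notes.
Convert each value to thirty-second notes: eighth tied to quarter (eighth + quarter) = 12; eighth = 4; sixteenth note = 2; eighth = 4; sixteenth note = 2; dotted quarter note = 12; dotted sixteenth = 3; a full eighth-note quintuplet (5 notes) (five quintuplet eighths span one half) = 16; quarter tied to eighth (quarter + eighth) = 12.
Adding: 12 + 4 + 2 + 4 + 2 + 12 + 3 + 16 + 12 = 67.
67 ÷ 40 = 1 complete bar with 27 thirty-second notes remaining.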